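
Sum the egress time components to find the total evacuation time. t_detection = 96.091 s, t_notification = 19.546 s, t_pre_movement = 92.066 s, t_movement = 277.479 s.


Total = 96.091 + 19.546 + 92.066 + 277.479 = 485.182 s

485.182 s


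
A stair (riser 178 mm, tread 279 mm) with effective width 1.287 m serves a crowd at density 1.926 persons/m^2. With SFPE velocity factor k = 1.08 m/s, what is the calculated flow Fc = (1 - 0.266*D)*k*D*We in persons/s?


1 - 0.266*D = 1 - 0.266*1.926 = 0.48768
Fs = 0.48768 * 1.08 * 1.926 = 1.0144 persons/(s*m)
Fc = 1.0144 * 1.287 = 1.3056 persons/s

1.3056 persons/s


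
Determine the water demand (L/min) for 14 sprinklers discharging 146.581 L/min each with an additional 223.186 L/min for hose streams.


Sprinkler demand = 14 * 146.581 = 2052.134 L/min
Total = 2052.134 + 223.186 = 2275.32 L/min

2275.32 L/min


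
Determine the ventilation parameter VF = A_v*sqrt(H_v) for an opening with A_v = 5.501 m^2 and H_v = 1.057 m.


sqrt(H_v) = 1.0281
VF = 5.501 * 1.0281 = 5.6556 m^(5/2)

5.6556 m^(5/2)


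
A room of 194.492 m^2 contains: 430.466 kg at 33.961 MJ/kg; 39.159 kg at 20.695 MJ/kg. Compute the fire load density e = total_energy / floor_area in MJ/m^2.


Total energy = 430.466*33.961 + 39.159*20.695
= 14619.06 + 810.3955
= 15429.45 MJ
e = 15429.45 / 194.492 = 79.332 MJ/m^2

79.332 MJ/m^2


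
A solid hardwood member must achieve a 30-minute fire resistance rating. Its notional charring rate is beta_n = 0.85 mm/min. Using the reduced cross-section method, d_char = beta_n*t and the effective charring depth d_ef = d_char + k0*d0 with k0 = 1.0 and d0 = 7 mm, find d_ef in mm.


d_char = 0.85 * 30 = 25.5 mm
d_ef = 25.5 + 1.0*7 = 32.5 mm

32.5 mm


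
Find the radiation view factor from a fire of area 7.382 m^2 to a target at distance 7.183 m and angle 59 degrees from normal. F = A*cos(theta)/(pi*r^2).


cos(59 deg) = 0.51504
pi*r^2 = 162.09
F = 7.382 * 0.51504 / 162.09 = 0.023456

0.023456


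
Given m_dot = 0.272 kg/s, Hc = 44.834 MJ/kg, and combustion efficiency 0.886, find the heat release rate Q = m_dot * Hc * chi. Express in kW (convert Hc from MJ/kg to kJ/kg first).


Hc = 44.834 MJ/kg = 44.834 * 1000 kJ/kg = 44834 kJ/kg
Q = 0.272 kg/s * 44834 kJ/kg * 0.886 = 10805 kW

10805 kW


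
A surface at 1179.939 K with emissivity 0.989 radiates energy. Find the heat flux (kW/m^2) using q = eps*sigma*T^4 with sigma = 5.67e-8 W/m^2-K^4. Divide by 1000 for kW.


T^4 = 1.9384e+12
q = 0.989 * 5.67e-8 * 1.9384e+12 / 1000 = 108.70 kW/m^2

108.70 kW/m^2


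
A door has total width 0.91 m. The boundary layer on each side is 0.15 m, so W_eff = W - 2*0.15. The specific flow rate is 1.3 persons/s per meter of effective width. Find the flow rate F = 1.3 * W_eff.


W_eff = 0.91 - 0.30 = 0.61 m
F = 1.3 * 0.61 = 0.793 persons/s

0.793 persons/s


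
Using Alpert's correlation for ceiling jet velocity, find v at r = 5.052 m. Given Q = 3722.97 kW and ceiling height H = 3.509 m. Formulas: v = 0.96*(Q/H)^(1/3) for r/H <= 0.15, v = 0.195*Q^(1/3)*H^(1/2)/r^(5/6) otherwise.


r/H = 5.052 / 3.509 = 1.4397
r/H > 0.15, so v = 0.195*Q^(1/3)*H^(1/2)/r^(5/6)
Q^(1/3) = 15.499
H^(1/2) = 1.8732
r^(5/6) = 3.8567
v = 0.195 * 15.499 * 1.8732 / 3.8567 = 1.4679 m/s

1.4679 m/s


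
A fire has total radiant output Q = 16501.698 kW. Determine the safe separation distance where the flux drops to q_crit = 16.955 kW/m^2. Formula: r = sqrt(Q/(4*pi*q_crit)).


4*pi*q_crit = 213.06
Q/(4*pi*q_crit) = 77.450
r = sqrt(77.450) = 8.8006 m

8.8006 m


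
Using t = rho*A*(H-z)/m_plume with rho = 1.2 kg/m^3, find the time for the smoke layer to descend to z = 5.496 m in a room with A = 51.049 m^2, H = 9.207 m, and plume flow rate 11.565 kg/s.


H - z = 3.711 m
t = 1.2 * 51.049 * 3.711 / 11.565 = 19.657 s

19.657 s


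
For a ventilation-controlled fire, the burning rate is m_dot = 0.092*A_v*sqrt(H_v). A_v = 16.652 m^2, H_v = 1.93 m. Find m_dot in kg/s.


sqrt(H_v) = 1.3892
m_dot = 0.092 * 16.652 * 1.3892 = 2.1283 kg/s

2.1283 kg/s


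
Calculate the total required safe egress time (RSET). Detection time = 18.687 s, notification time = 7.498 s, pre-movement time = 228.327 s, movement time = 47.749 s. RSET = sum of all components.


Total = 18.687 + 7.498 + 228.327 + 47.749 = 302.261 s

302.261 s


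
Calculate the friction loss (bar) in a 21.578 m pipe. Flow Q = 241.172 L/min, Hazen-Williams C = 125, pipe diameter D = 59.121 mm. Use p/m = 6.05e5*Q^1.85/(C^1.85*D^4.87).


Q^1.85 = 25545
C^1.85 = 7573.3
D^4.87 = 4.2499e+08
p/m = 0.0048017 bar/m
p_total = 0.0048017 * 21.578 = 0.10361 bar

0.10361 bar


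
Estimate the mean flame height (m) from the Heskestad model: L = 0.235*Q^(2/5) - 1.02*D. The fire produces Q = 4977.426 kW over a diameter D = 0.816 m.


Q^(2/5) = 30.116
0.235 * Q^(2/5) = 7.0773
1.02 * D = 0.83232
L = 6.2450 m

6.2450 m


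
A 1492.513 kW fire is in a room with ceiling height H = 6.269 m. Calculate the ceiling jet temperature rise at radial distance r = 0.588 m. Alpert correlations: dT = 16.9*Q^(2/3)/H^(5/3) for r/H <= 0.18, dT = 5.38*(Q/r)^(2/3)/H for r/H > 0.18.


r/H = 0.588 / 6.269 = 0.093795
r/H <= 0.18, so dT = 16.9*Q^(2/3)/H^(5/3)
Q^(2/3) = 130.60
H^(5/3) = 21.314
dT = 16.9 * 130.60 / 21.314 = 103.55 K

103.55 K


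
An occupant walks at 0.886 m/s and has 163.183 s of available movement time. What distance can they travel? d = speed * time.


d = 0.886 * 163.183 = 144.58 m

144.58 m


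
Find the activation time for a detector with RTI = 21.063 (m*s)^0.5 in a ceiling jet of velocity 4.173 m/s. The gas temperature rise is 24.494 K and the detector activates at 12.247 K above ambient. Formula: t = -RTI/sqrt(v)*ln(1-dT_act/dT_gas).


dT_act/dT_gas = 0.5
ln(1 - 0.5) = -0.69315
t = -21.063 / sqrt(4.173) * -0.69315 = 7.1470 s

7.1470 s


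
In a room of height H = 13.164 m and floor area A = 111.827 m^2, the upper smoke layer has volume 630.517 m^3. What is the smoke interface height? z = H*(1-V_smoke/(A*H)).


V/(A*H) = 0.42831
1 - 0.42831 = 0.57169
z = 13.164 * 0.57169 = 7.5257 m

7.5257 m


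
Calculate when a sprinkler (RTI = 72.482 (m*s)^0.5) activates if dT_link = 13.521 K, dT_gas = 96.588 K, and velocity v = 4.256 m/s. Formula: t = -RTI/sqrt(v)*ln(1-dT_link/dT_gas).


dT_link/dT_gas = 0.13999
ln(1 - 0.13999) = -0.15081
t = -72.482 / sqrt(4.256) * -0.15081 = 5.2985 s

5.2985 s


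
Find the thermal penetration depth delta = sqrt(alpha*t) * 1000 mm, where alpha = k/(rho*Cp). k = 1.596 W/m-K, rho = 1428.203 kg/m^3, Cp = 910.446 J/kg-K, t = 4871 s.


alpha = 1.596 / (1428.203 * 910.446) = 1.2274e-06 m^2/s
alpha * t = 0.0059787
delta = sqrt(0.0059787) * 1000 = 77.322 mm

77.322 mm


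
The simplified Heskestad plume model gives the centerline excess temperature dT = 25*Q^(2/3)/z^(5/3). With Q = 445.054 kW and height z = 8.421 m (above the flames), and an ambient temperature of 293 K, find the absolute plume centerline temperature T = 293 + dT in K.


Q^(2/3) = 58.292
z^(5/3) = 34.856
dT = 25 * 58.292 / 34.856 = 41.810 K
T = 293 + 41.810 = 334.81 K

334.81 K


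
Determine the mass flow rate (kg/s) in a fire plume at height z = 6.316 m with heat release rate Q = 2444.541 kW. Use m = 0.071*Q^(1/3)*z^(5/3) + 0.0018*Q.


Q^(1/3) = 13.471
z^(5/3) = 21.581
First term = 0.071 * 13.471 * 21.581 = 20.641
Second term = 0.0018 * 2444.541 = 4.4002
m = 25.041 kg/s

25.041 kg/s


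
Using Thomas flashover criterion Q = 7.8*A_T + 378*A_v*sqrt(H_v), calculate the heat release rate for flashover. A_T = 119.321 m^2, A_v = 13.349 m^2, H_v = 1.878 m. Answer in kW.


7.8*A_T = 930.70
sqrt(H_v) = 1.3704
378*A_v*sqrt(H_v) = 6914.9
Q = 930.70 + 6914.9 = 7845.6 kW

7845.6 kW


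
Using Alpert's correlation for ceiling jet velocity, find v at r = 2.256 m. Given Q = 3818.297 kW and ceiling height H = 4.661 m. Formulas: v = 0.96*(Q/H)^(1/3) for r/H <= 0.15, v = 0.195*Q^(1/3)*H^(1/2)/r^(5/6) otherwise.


r/H = 2.256 / 4.661 = 0.48402
r/H > 0.15, so v = 0.195*Q^(1/3)*H^(1/2)/r^(5/6)
Q^(1/3) = 15.630
H^(1/2) = 2.1589
r^(5/6) = 1.9699
v = 0.195 * 15.630 * 2.1589 / 1.9699 = 3.3403 m/s

3.3403 m/s


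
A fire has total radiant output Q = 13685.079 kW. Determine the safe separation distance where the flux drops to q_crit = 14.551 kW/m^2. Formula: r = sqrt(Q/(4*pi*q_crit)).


4*pi*q_crit = 182.85
Q/(4*pi*q_crit) = 74.842
r = sqrt(74.842) = 8.6511 m

8.6511 m


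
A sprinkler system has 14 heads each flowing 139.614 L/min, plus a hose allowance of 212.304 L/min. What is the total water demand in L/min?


Sprinkler demand = 14 * 139.614 = 1954.596 L/min
Total = 1954.596 + 212.304 = 2166.9 L/min

2166.9 L/min


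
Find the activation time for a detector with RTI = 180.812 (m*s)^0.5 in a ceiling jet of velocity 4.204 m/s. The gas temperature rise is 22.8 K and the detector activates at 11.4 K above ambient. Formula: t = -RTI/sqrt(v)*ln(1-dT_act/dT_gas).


dT_act/dT_gas = 0.5
ln(1 - 0.5) = -0.69315
t = -180.812 / sqrt(4.204) * -0.69315 = 61.125 s

61.125 s


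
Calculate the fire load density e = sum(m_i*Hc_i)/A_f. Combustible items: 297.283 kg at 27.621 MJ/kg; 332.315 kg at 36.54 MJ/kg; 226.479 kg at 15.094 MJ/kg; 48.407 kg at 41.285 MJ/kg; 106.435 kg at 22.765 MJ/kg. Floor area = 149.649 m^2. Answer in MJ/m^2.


Total energy = 297.283*27.621 + 332.315*36.54 + 226.479*15.094 + 48.407*41.285 + 106.435*22.765
= 8211.254 + 12142.79 + 3418.474 + 1998.483 + 2422.993
= 28193.99 MJ
e = 28193.99 / 149.649 = 188.40 MJ/m^2

188.40 MJ/m^2


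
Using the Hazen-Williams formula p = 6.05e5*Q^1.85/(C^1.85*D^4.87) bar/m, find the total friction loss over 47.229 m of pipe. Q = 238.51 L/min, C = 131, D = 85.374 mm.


Q^1.85 = 25026
C^1.85 = 8259.5
D^4.87 = 2.5442e+09
p/m = 0.00072050 bar/m
p_total = 0.00072050 * 47.229 = 0.034029 bar

0.034029 bar


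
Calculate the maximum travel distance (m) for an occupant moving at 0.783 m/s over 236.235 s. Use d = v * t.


d = 0.783 * 236.235 = 184.97 m

184.97 m


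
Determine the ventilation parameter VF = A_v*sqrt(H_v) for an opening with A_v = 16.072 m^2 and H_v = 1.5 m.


sqrt(H_v) = 1.2247
VF = 16.072 * 1.2247 = 19.684 m^(5/2)

19.684 m^(5/2)


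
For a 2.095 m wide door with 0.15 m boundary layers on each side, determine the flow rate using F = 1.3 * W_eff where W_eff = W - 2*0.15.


W_eff = 2.095 - 0.30 = 1.795 m
F = 1.3 * 1.795 = 2.3335 persons/s

2.3335 persons/s


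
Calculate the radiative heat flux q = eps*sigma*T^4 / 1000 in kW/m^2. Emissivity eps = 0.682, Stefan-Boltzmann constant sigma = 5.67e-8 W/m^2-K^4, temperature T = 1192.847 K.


T^4 = 2.0246e+12
q = 0.682 * 5.67e-8 * 2.0246e+12 / 1000 = 78.290 kW/m^2

78.290 kW/m^2


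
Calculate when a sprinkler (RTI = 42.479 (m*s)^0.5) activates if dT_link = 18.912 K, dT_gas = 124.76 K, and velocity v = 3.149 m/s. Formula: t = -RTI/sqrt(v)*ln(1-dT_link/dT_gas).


dT_link/dT_gas = 0.15159
ln(1 - 0.15159) = -0.16439
t = -42.479 / sqrt(3.149) * -0.16439 = 3.9351 s

3.9351 s


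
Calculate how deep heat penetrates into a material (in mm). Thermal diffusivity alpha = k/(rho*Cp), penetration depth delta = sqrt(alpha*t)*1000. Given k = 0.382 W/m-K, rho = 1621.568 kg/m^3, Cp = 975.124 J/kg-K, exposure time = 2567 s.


alpha = 0.382 / (1621.568 * 975.124) = 2.4158e-07 m^2/s
alpha * t = 0.00062015
delta = sqrt(0.00062015) * 1000 = 24.903 mm

24.903 mm


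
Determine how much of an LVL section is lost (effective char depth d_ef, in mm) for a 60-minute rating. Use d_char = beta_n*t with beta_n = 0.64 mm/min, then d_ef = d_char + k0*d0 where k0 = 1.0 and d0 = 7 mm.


d_char = 0.64 * 60 = 38.4 mm
d_ef = 38.4 + 1.0*7 = 45.4 mm

45.4 mm


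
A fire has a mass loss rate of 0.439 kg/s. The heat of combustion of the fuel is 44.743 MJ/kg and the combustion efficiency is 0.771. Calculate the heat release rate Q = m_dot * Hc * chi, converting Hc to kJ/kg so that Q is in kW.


Hc = 44.743 MJ/kg = 44.743 * 1000 kJ/kg = 44743 kJ/kg
Q = 0.439 kg/s * 44743 kJ/kg * 0.771 = 15144 kW

15144 kW


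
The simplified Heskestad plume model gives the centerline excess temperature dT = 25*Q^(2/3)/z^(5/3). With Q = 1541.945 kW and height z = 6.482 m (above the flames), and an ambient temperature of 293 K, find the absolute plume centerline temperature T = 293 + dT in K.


Q^(2/3) = 133.47
z^(5/3) = 22.535
dT = 25 * 133.47 / 22.535 = 148.07 K
T = 293 + 148.07 = 441.07 K

441.07 K


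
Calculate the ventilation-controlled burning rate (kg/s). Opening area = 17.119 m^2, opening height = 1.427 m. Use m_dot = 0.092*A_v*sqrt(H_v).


sqrt(H_v) = 1.1946
m_dot = 0.092 * 17.119 * 1.1946 = 1.8814 kg/s

1.8814 kg/s


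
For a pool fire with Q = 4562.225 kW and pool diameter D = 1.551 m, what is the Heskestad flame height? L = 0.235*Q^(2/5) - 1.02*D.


Q^(2/5) = 29.085
0.235 * Q^(2/5) = 6.8350
1.02 * D = 1.5820
L = 5.2530 m

5.2530 m


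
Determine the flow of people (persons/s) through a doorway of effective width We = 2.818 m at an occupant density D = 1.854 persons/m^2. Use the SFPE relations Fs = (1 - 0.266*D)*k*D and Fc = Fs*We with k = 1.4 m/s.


1 - 0.266*D = 1 - 0.266*1.854 = 0.50684
Fs = 0.50684 * 1.4 * 1.854 = 1.3155 persons/(s*m)
Fc = 1.3155 * 2.818 = 3.7072 persons/s

3.7072 persons/s


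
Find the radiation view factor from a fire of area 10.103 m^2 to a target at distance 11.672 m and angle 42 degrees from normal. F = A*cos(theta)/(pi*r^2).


cos(42 deg) = 0.74314
pi*r^2 = 428.00
F = 10.103 * 0.74314 / 428.00 = 0.017542

0.017542


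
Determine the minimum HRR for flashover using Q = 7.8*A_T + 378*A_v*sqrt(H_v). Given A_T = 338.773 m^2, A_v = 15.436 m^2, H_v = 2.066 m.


7.8*A_T = 2642.4
sqrt(H_v) = 1.4374
378*A_v*sqrt(H_v) = 8386.7
Q = 2642.4 + 8386.7 = 11029 kW

11029 kW


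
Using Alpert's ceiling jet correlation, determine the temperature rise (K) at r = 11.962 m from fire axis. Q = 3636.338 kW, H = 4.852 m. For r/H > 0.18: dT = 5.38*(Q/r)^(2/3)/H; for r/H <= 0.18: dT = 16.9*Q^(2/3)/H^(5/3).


r/H = 11.962 / 4.852 = 2.4654
r/H > 0.18, so dT = 5.38*(Q/r)^(2/3)/H
Q/r = 303.99
(Q/r)^(2/3) = 45.211
dT = 5.38 * 45.211 / 4.852 = 50.130 K

50.130 K


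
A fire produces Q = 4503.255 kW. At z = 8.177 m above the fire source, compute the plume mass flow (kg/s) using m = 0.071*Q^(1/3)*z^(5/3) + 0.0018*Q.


Q^(1/3) = 16.514
z^(5/3) = 33.189
First term = 0.071 * 16.514 * 33.189 = 38.913
Second term = 0.0018 * 4503.255 = 8.1059
m = 47.018 kg/s

47.018 kg/s


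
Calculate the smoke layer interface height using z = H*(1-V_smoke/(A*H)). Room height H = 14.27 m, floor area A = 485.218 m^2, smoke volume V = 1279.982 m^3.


V/(A*H) = 0.18486
1 - 0.18486 = 0.81514
z = 14.27 * 0.81514 = 11.632 m

11.632 m


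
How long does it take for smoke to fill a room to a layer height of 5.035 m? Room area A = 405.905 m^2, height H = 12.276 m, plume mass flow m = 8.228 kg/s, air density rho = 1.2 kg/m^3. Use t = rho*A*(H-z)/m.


H - z = 7.241 m
t = 1.2 * 405.905 * 7.241 / 8.228 = 428.66 s

428.66 s


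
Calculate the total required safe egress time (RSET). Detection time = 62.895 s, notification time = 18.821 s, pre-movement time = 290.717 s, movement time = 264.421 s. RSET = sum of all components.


Total = 62.895 + 18.821 + 290.717 + 264.421 = 636.854 s

636.854 s


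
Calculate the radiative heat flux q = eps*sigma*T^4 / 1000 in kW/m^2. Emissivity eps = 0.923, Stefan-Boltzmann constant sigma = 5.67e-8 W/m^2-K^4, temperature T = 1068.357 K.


T^4 = 1.3028e+12
q = 0.923 * 5.67e-8 * 1.3028e+12 / 1000 = 68.179 kW/m^2

68.179 kW/m^2


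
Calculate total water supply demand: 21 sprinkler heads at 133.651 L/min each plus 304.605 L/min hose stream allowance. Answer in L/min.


Sprinkler demand = 21 * 133.651 = 2806.671 L/min
Total = 2806.671 + 304.605 = 3111.276 L/min

3111.276 L/min


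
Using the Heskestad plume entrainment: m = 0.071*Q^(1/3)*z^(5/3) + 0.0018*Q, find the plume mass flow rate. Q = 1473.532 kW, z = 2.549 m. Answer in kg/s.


Q^(1/3) = 11.379
z^(5/3) = 4.7565
First term = 0.071 * 11.379 * 4.7565 = 3.8429
Second term = 0.0018 * 1473.532 = 2.6524
m = 6.4953 kg/s

6.4953 kg/s


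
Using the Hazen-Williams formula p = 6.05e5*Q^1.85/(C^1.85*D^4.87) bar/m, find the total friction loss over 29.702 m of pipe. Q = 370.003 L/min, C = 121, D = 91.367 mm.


Q^1.85 = 56387
C^1.85 = 7131.0
D^4.87 = 3.5403e+09
p/m = 0.0013513 bar/m
p_total = 0.0013513 * 29.702 = 0.040135 bar

0.040135 bar


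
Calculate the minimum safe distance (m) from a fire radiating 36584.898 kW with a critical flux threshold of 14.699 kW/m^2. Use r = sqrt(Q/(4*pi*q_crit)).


4*pi*q_crit = 184.71
Q/(4*pi*q_crit) = 198.06
r = sqrt(198.06) = 14.073 m

14.073 m


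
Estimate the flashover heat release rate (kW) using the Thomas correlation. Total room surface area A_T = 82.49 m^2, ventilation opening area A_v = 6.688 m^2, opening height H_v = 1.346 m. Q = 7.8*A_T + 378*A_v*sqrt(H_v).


7.8*A_T = 643.422
sqrt(H_v) = 1.1602
378*A_v*sqrt(H_v) = 2933.0
Q = 643.422 + 2933.0 = 3576.4 kW

3576.4 kW


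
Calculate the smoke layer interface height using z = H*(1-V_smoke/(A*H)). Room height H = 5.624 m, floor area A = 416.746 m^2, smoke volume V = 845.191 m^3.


V/(A*H) = 0.36061
1 - 0.36061 = 0.63939
z = 5.624 * 0.63939 = 3.5959 m

3.5959 m


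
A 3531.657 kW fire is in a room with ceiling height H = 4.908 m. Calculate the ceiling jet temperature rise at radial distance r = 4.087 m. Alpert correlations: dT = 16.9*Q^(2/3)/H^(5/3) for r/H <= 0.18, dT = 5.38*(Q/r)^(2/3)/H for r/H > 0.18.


r/H = 4.087 / 4.908 = 0.83272
r/H > 0.18, so dT = 5.38*(Q/r)^(2/3)/H
Q/r = 864.12
(Q/r)^(2/3) = 90.723
dT = 5.38 * 90.723 / 4.908 = 99.447 K

99.447 K


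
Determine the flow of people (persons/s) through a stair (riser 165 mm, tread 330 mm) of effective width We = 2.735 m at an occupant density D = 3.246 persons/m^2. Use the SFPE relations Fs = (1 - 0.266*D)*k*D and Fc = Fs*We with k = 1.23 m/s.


1 - 0.266*D = 1 - 0.266*3.246 = 0.13656
Fs = 0.13656 * 1.23 * 3.246 = 0.54524 persons/(s*m)
Fc = 0.54524 * 2.735 = 1.4912 persons/s

1.4912 persons/s


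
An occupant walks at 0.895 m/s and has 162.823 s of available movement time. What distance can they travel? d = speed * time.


d = 0.895 * 162.823 = 145.73 m

145.73 m


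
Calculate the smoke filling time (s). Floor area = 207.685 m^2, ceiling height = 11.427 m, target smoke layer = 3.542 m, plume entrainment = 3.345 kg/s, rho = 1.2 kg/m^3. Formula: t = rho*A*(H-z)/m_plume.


H - z = 7.885 m
t = 1.2 * 207.685 * 7.885 / 3.345 = 587.48 s

587.48 s


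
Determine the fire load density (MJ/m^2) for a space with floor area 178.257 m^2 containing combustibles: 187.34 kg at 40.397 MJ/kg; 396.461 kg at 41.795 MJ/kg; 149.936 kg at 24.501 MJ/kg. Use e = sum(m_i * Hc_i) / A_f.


Total energy = 187.34*40.397 + 396.461*41.795 + 149.936*24.501
= 7567.974 + 16570.09 + 3673.582
= 27811.64 MJ
e = 27811.64 / 178.257 = 156.02 MJ/m^2

156.02 MJ/m^2


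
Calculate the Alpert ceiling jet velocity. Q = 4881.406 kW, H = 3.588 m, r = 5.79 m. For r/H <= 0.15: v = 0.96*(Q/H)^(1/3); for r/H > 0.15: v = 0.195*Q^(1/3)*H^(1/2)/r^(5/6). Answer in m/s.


r/H = 5.79 / 3.588 = 1.6137
r/H > 0.15, so v = 0.195*Q^(1/3)*H^(1/2)/r^(5/6)
Q^(1/3) = 16.963
H^(1/2) = 1.8942
r^(5/6) = 4.3208
v = 0.195 * 16.963 * 1.8942 / 4.3208 = 1.4501 m/s

1.4501 m/s


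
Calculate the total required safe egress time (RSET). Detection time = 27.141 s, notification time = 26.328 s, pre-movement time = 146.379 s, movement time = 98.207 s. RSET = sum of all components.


Total = 27.141 + 26.328 + 146.379 + 98.207 = 298.055 s

298.055 s


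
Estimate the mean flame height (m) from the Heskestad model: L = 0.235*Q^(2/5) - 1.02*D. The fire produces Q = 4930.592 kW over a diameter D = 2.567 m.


Q^(2/5) = 30.003
0.235 * Q^(2/5) = 7.0506
1.02 * D = 2.6183
L = 4.4323 m

4.4323 m


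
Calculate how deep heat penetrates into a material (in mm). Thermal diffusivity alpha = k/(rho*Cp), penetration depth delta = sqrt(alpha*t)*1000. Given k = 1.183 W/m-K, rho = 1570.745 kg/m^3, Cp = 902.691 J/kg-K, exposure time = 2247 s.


alpha = 1.183 / (1570.745 * 902.691) = 8.3433e-07 m^2/s
alpha * t = 0.0018747
delta = sqrt(0.0018747) * 1000 = 43.298 mm

43.298 mm


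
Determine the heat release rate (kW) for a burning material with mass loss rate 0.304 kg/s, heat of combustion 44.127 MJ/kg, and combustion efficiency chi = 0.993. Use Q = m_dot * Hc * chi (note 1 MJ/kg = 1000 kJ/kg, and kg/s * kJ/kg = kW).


Hc = 44.127 MJ/kg = 44.127 * 1000 kJ/kg = 44127 kJ/kg
Q = 0.304 kg/s * 44127 kJ/kg * 0.993 = 13321 kW

13321 kW


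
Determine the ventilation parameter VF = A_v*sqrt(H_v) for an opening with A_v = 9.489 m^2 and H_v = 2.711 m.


sqrt(H_v) = 1.6465
VF = 9.489 * 1.6465 = 15.624 m^(5/2)

15.624 m^(5/2)


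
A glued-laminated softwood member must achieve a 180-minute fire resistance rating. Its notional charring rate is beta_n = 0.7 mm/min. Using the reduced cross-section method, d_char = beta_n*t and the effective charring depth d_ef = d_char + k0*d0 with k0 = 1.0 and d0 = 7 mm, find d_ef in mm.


d_char = 0.7 * 180 = 126 mm
d_ef = 126 + 1.0*7 = 133 mm

133 mm


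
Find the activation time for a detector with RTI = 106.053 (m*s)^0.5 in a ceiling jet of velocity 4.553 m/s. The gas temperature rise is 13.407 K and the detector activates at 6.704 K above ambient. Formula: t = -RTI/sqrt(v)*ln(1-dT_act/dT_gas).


dT_act/dT_gas = 0.50004
ln(1 - 0.50004) = -0.69322
t = -106.053 / sqrt(4.553) * -0.69322 = 34.455 s

34.455 s


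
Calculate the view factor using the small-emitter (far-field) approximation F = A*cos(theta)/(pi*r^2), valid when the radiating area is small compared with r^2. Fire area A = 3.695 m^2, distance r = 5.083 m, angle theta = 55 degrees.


cos(55 deg) = 0.57358
pi*r^2 = 81.169
F = 3.695 * 0.57358 / 81.169 = 0.026111

0.026111


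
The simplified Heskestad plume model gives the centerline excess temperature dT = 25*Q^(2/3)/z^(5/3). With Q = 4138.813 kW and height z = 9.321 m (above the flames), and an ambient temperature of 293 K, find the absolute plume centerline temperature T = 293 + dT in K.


Q^(2/3) = 257.78
z^(5/3) = 41.283
dT = 25 * 257.78 / 41.283 = 156.11 K
T = 293 + 156.11 = 449.11 K

449.11 K


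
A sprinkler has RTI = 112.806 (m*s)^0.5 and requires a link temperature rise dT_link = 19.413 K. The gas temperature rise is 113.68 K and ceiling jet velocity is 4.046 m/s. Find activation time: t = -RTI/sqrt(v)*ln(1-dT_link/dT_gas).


dT_link/dT_gas = 0.17077
ln(1 - 0.17077) = -0.18726
t = -112.806 / sqrt(4.046) * -0.18726 = 10.502 s

10.502 s


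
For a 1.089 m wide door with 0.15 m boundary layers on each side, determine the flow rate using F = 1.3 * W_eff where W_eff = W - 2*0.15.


W_eff = 1.089 - 0.30 = 0.789 m
F = 1.3 * 0.789 = 1.0257 persons/s

1.0257 persons/s


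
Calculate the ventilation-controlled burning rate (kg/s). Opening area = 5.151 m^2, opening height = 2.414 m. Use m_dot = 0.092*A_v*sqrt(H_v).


sqrt(H_v) = 1.5537
m_dot = 0.092 * 5.151 * 1.5537 = 0.73629 kg/s

0.73629 kg/s


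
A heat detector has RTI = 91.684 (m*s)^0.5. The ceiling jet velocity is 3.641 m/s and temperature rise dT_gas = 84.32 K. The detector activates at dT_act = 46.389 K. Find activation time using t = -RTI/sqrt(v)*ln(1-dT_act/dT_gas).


dT_act/dT_gas = 0.55015
ln(1 - 0.55015) = -0.79885
t = -91.684 / sqrt(3.641) * -0.79885 = 38.384 s

38.384 s


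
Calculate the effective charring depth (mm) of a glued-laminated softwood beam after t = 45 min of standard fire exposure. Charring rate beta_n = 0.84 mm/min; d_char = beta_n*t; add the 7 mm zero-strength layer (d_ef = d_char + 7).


d_char = 0.84 * 45 = 37.8 mm
d_ef = 37.8 + 1.0*7 = 44.8 mm

44.8 mm


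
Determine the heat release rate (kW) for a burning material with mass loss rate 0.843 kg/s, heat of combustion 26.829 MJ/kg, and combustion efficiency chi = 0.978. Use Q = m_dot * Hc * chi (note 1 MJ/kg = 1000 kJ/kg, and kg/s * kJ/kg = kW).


Hc = 26.829 MJ/kg = 26.829 * 1000 kJ/kg = 26829 kJ/kg
Q = 0.843 kg/s * 26829 kJ/kg * 0.978 = 22119 kW

22119 kW


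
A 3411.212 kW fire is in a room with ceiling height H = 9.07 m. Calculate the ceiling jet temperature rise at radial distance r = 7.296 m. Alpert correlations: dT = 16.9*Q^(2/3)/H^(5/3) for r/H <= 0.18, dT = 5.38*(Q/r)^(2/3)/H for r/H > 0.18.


r/H = 7.296 / 9.07 = 0.80441
r/H > 0.18, so dT = 5.38*(Q/r)^(2/3)/H
Q/r = 467.55
(Q/r)^(2/3) = 60.240
dT = 5.38 * 60.240 / 9.07 = 35.732 K

35.732 K


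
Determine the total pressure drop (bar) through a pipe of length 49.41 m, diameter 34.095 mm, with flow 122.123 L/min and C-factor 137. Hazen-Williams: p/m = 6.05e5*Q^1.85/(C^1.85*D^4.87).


Q^1.85 = 7254.0
C^1.85 = 8972.9
D^4.87 = 2.9121e+07
p/m = 0.016796 bar/m
p_total = 0.016796 * 49.41 = 0.82987 bar

0.82987 bar


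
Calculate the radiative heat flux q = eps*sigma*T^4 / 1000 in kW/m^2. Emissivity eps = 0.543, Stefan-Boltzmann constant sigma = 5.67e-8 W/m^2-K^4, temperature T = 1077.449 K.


T^4 = 1.3477e+12
q = 0.543 * 5.67e-8 * 1.3477e+12 / 1000 = 41.493 kW/m^2

41.493 kW/m^2


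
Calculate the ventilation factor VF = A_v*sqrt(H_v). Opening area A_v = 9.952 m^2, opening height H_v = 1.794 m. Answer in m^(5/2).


sqrt(H_v) = 1.3394
VF = 9.952 * 1.3394 = 13.330 m^(5/2)

13.330 m^(5/2)


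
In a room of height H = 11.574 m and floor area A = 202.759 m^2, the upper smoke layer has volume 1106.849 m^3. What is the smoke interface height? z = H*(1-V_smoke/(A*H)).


V/(A*H) = 0.47166
1 - 0.47166 = 0.52834
z = 11.574 * 0.52834 = 6.1151 m

6.1151 m


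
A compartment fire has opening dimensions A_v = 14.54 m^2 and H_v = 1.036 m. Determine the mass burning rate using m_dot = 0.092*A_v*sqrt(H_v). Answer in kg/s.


sqrt(H_v) = 1.0178
m_dot = 0.092 * 14.54 * 1.0178 = 1.3615 kg/s

1.3615 kg/s


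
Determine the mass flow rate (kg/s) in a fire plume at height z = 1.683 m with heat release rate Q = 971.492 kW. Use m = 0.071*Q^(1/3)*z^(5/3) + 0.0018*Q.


Q^(1/3) = 9.9041
z^(5/3) = 2.3813
First term = 0.071 * 9.9041 * 2.3813 = 1.6745
Second term = 0.0018 * 971.492 = 1.7487
m = 3.4232 kg/s

3.4232 kg/s


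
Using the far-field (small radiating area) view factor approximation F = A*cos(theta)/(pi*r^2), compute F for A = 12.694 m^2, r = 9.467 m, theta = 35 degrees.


cos(35 deg) = 0.81915
pi*r^2 = 281.56
F = 12.694 * 0.81915 / 281.56 = 0.036931

0.036931


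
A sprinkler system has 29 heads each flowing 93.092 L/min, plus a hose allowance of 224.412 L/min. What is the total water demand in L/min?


Sprinkler demand = 29 * 93.092 = 2699.668 L/min
Total = 2699.668 + 224.412 = 2924.08 L/min

2924.08 L/min


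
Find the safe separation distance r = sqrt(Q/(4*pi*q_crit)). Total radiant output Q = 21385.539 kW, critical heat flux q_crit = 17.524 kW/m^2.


4*pi*q_crit = 220.21
Q/(4*pi*q_crit) = 97.113
r = sqrt(97.113) = 9.8546 m

9.8546 m


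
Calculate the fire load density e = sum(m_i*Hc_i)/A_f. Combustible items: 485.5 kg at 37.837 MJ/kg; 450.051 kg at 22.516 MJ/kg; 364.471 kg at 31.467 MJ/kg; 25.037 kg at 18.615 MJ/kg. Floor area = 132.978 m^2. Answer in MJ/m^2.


Total energy = 485.5*37.837 + 450.051*22.516 + 364.471*31.467 + 25.037*18.615
= 18369.86 + 10133.35 + 11468.81 + 466.0638
= 40438.08 MJ
e = 40438.08 / 132.978 = 304.10 MJ/m^2

304.10 MJ/m^2


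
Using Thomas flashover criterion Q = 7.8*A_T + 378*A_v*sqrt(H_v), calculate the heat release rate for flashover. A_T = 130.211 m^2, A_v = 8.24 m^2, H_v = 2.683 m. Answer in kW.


7.8*A_T = 1015.6
sqrt(H_v) = 1.6380
378*A_v*sqrt(H_v) = 5101.9
Q = 1015.6 + 5101.9 = 6117.5 kW

6117.5 kW


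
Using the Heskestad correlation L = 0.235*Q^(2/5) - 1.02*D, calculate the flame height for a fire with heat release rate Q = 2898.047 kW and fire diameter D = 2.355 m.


Q^(2/5) = 24.257
0.235 * Q^(2/5) = 5.7005
1.02 * D = 2.4021
L = 3.2984 m

3.2984 m


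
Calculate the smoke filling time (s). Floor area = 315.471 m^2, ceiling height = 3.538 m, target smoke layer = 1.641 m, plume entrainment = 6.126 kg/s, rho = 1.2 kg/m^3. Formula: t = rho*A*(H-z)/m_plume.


H - z = 1.897 m
t = 1.2 * 315.471 * 1.897 / 6.126 = 117.23 s

117.23 s


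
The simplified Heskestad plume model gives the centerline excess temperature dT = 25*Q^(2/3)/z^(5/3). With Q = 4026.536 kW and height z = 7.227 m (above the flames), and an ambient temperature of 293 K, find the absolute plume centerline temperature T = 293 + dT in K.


Q^(2/3) = 253.10
z^(5/3) = 27.014
dT = 25 * 253.10 / 27.014 = 234.22 K
T = 293 + 234.22 = 527.22 K

527.22 K


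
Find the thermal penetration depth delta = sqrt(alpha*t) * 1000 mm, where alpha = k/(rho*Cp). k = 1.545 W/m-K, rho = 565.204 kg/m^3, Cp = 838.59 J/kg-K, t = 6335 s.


alpha = 1.545 / (565.204 * 838.59) = 3.2597e-06 m^2/s
alpha * t = 0.020650
delta = sqrt(0.020650) * 1000 = 143.70 mm

143.70 mm


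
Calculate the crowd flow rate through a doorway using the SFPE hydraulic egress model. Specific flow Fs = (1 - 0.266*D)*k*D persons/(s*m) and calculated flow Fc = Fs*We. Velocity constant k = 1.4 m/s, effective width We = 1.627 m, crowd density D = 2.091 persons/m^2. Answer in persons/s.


1 - 0.266*D = 1 - 0.266*2.091 = 0.44379
Fs = 0.44379 * 1.4 * 2.091 = 1.2992 persons/(s*m)
Fc = 1.2992 * 1.627 = 2.1137 persons/s

2.1137 persons/s


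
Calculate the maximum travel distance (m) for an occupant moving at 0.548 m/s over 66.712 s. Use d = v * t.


d = 0.548 * 66.712 = 36.558 m

36.558 m


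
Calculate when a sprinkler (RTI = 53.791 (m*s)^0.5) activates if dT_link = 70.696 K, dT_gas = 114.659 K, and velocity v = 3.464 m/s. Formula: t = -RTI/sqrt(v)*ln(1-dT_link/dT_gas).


dT_link/dT_gas = 0.61658
ln(1 - 0.61658) = -0.95861
t = -53.791 / sqrt(3.464) * -0.95861 = 27.705 s

27.705 s


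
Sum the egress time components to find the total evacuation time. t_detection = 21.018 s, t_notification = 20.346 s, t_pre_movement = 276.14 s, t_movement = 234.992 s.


Total = 21.018 + 20.346 + 276.14 + 234.992 = 552.496 s

552.496 s


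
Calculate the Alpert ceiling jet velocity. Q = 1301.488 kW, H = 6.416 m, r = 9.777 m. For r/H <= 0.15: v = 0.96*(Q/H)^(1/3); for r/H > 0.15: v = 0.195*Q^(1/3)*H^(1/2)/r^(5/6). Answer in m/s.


r/H = 9.777 / 6.416 = 1.5238
r/H > 0.15, so v = 0.195*Q^(1/3)*H^(1/2)/r^(5/6)
Q^(1/3) = 10.918
H^(1/2) = 2.5330
r^(5/6) = 6.6861
v = 0.195 * 10.918 * 2.5330 / 6.6861 = 0.80657 m/s

0.80657 m/s


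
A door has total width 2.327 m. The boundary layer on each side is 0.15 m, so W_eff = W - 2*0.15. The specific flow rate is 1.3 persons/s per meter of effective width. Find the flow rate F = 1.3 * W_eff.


W_eff = 2.327 - 0.30 = 2.027 m
F = 1.3 * 2.027 = 2.6351 persons/s

2.6351 persons/s


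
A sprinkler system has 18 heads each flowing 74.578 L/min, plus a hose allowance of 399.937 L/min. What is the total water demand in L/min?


Sprinkler demand = 18 * 74.578 = 1342.404 L/min
Total = 1342.404 + 399.937 = 1742.341 L/min

1742.341 L/min


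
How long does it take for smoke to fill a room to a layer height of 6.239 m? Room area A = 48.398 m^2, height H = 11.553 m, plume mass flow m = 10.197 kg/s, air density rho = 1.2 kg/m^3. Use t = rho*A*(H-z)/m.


H - z = 5.314 m
t = 1.2 * 48.398 * 5.314 / 10.197 = 30.266 s

30.266 s


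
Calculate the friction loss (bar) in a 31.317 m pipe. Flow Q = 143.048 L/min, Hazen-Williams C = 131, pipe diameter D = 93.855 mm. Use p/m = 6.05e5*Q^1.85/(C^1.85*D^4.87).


Q^1.85 = 9719.4
C^1.85 = 8259.5
D^4.87 = 4.0352e+09
p/m = 0.00017643 bar/m
p_total = 0.00017643 * 31.317 = 0.0055253 bar

0.0055253 bar


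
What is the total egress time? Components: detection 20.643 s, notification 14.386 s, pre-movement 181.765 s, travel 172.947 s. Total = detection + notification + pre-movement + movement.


Total = 20.643 + 14.386 + 181.765 + 172.947 = 389.741 s

389.741 s


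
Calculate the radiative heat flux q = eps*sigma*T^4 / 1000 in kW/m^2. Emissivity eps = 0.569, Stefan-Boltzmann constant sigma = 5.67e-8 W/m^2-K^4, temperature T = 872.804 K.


T^4 = 5.8032e+11
q = 0.569 * 5.67e-8 * 5.8032e+11 / 1000 = 18.722 kW/m^2

18.722 kW/m^2


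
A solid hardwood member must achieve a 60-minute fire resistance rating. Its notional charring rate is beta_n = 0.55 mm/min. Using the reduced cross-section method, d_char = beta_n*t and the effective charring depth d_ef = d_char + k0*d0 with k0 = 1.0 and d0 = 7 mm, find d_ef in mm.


d_char = 0.55 * 60 = 33 mm
d_ef = 33 + 1.0*7 = 40 mm

40 mm


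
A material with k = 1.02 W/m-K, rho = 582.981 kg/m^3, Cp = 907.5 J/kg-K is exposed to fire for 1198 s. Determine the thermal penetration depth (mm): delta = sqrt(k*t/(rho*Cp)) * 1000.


alpha = 1.02 / (582.981 * 907.5) = 1.9280e-06 m^2/s
alpha * t = 0.0023097
delta = sqrt(0.0023097) * 1000 = 48.059 mm

48.059 mm


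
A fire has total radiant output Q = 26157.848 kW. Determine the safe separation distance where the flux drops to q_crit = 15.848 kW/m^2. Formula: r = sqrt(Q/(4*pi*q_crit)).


4*pi*q_crit = 199.15
Q/(4*pi*q_crit) = 131.35
r = sqrt(131.35) = 11.461 m

11.461 m


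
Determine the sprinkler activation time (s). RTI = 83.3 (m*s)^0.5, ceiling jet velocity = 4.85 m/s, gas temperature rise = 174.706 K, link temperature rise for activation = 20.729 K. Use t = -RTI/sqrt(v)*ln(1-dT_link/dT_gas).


dT_link/dT_gas = 0.11865
ln(1 - 0.11865) = -0.12630
t = -83.3 / sqrt(4.85) * -0.12630 = 4.7773 s

4.7773 s


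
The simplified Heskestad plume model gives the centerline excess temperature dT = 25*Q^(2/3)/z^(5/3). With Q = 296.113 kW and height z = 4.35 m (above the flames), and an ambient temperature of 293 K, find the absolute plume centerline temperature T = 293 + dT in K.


Q^(2/3) = 44.426
z^(5/3) = 11.592
dT = 25 * 44.426 / 11.592 = 95.814 K
T = 293 + 95.814 = 388.81 K

388.81 K


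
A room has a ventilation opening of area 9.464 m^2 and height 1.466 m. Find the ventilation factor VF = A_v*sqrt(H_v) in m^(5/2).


sqrt(H_v) = 1.2108
VF = 9.464 * 1.2108 = 11.459 m^(5/2)

11.459 m^(5/2)


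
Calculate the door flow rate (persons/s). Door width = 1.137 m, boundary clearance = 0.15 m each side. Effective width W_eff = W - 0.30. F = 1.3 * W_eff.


W_eff = 1.137 - 0.30 = 0.837 m
F = 1.3 * 0.837 = 1.0881 persons/s

1.0881 persons/s


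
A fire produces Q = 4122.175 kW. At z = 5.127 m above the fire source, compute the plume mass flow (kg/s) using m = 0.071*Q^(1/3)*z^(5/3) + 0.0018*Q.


Q^(1/3) = 16.034
z^(5/3) = 15.244
First term = 0.071 * 16.034 * 15.244 = 17.354
Second term = 0.0018 * 4122.175 = 7.4199
m = 24.774 kg/s

24.774 kg/s


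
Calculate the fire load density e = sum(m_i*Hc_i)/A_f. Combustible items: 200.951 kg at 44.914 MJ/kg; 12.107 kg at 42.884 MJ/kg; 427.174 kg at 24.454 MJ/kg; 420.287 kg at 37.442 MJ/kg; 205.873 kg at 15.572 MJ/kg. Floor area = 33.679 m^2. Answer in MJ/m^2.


Total energy = 200.951*44.914 + 12.107*42.884 + 427.174*24.454 + 420.287*37.442 + 205.873*15.572
= 9025.513 + 519.1966 + 10446.11 + 15736.39 + 3205.854
= 38933.06 MJ
e = 38933.06 / 33.679 = 1156.0 MJ/m^2

1156.0 MJ/m^2


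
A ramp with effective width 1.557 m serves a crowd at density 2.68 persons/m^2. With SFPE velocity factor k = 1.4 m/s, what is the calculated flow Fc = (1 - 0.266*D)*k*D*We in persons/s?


1 - 0.266*D = 1 - 0.266*2.68 = 0.28712
Fs = 0.28712 * 1.4 * 2.68 = 1.0773 persons/(s*m)
Fc = 1.0773 * 1.557 = 1.6773 persons/s

1.6773 persons/s


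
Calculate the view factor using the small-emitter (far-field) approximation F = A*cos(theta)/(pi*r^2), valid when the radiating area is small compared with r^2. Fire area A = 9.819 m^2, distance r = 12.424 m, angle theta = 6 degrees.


cos(6 deg) = 0.99452
pi*r^2 = 484.92
F = 9.819 * 0.99452 / 484.92 = 0.020138

0.020138


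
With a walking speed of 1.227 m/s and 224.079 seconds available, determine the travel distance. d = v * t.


d = 1.227 * 224.079 = 274.94 m

274.94 m


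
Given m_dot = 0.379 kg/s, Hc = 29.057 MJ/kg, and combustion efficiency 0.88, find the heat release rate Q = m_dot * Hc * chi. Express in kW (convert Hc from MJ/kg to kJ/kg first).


Hc = 29.057 MJ/kg = 29.057 * 1000 kJ/kg = 29057 kJ/kg
Q = 0.379 kg/s * 29057 kJ/kg * 0.88 = 9691.1 kW

9691.1 kW


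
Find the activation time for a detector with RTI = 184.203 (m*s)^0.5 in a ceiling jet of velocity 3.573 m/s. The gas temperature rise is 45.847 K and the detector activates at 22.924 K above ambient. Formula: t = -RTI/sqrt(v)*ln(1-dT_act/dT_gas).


dT_act/dT_gas = 0.50001
ln(1 - 0.50001) = -0.69317
t = -184.203 / sqrt(3.573) * -0.69317 = 67.549 s

67.549 s


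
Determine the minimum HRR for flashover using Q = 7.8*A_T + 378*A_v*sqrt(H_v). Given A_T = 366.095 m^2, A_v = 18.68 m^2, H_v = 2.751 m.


7.8*A_T = 2855.541
sqrt(H_v) = 1.6586
378*A_v*sqrt(H_v) = 11712
Q = 2855.541 + 11712 = 14567 kW

14567 kW


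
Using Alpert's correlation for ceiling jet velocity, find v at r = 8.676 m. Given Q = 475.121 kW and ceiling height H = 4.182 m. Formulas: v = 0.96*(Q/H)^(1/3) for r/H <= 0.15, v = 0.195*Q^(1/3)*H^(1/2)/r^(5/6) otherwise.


r/H = 8.676 / 4.182 = 2.0746
r/H > 0.15, so v = 0.195*Q^(1/3)*H^(1/2)/r^(5/6)
Q^(1/3) = 7.8031
H^(1/2) = 2.0450
r^(5/6) = 6.0525
v = 0.195 * 7.8031 * 2.0450 / 6.0525 = 0.51412 m/s

0.51412 m/s


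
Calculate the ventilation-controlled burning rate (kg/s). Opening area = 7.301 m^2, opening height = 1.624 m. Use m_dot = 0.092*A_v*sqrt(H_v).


sqrt(H_v) = 1.2744
m_dot = 0.092 * 7.301 * 1.2744 = 0.85598 kg/s

0.85598 kg/s


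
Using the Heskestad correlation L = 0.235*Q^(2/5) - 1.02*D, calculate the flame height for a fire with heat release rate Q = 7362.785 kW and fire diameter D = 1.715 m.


Q^(2/5) = 35.222
0.235 * Q^(2/5) = 8.2772
1.02 * D = 1.7493
L = 6.5279 m

6.5279 m


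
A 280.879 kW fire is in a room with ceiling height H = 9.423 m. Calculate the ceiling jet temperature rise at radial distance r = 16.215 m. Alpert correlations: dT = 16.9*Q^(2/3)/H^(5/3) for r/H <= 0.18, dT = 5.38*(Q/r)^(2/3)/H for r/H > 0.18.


r/H = 16.215 / 9.423 = 1.7208
r/H > 0.18, so dT = 5.38*(Q/r)^(2/3)/H
Q/r = 17.322
(Q/r)^(2/3) = 6.6948
dT = 5.38 * 6.6948 / 9.423 = 3.8223 K

3.8223 K


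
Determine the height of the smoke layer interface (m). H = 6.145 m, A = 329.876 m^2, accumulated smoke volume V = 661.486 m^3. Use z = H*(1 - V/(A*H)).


V/(A*H) = 0.32632
1 - 0.32632 = 0.67368
z = 6.145 * 0.67368 = 4.1397 m

4.1397 m


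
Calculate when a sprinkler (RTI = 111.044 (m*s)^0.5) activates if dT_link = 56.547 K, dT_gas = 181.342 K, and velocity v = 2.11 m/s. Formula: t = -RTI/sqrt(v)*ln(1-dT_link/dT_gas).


dT_link/dT_gas = 0.31183
ln(1 - 0.31183) = -0.37371
t = -111.044 / sqrt(2.11) * -0.37371 = 28.569 s

28.569 s


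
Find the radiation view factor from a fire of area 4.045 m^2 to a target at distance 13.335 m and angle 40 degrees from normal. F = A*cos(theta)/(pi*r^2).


cos(40 deg) = 0.76604
pi*r^2 = 558.64
F = 4.045 * 0.76604 / 558.64 = 0.0055467

0.0055467


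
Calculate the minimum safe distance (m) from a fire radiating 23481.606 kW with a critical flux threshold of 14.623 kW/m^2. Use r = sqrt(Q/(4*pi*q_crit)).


4*pi*q_crit = 183.76
Q/(4*pi*q_crit) = 127.79
r = sqrt(127.79) = 11.304 m

11.304 m


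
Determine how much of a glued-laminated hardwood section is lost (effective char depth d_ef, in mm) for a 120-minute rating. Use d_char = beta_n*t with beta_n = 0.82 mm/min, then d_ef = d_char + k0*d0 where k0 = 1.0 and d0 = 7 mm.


d_char = 0.82 * 120 = 98.4 mm
d_ef = 98.4 + 1.0*7 = 105.4 mm

105.4 mm


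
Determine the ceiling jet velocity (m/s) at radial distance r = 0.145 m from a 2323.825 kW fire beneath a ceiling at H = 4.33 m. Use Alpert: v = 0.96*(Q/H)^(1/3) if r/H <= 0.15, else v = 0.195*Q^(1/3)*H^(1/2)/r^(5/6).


r/H = 0.145 / 4.33 = 0.033487
r/H <= 0.15, so v = 0.96*(Q/H)^(1/3)
Q/H = 536.68
(Q/H)^(1/3) = 8.1265
v = 0.96 * 8.1265 = 7.8015 m/s

7.8015 m/s
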